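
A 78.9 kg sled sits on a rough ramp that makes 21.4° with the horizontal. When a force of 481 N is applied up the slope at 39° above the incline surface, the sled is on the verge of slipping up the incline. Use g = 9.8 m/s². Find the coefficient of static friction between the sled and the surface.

μ ≈ 0.220

On the verge of sliding up the incline, friction is at its maximum μN and acts down the slope.
Perpendicular to incline: N = W cos 21.4° − P sin 39° = 719.9 − 302.7 = 417.2 N.
Along incline: P cos 39° − μN = W sin 21.4° → μ = −(W sin 21.4° − P cos 39°) / N = 0.2197.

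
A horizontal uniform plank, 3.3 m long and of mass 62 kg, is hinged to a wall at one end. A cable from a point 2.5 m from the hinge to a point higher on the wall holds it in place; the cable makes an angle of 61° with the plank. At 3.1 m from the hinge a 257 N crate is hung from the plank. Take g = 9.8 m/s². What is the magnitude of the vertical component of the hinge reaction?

|H_y| ≈ 145 N

Take torques about the hinge: T sin 61° · 2.5 = 62×9.8×1.65 + 257×3.1 = 1799.2 N·m.
So T = 1799.2 / (0.8746 × 2.5) = 822.87 N.
ΣF_y = 0: H_y = (62×9.8 + 257) − T sin 61° = 864.6 − 719.7 = 144.9 N.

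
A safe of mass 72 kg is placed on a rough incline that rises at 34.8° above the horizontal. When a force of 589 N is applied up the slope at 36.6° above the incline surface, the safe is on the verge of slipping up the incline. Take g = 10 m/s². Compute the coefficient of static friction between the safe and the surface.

On the verge of sliding up the incline, friction is at its maximum μN and acts down the slope.
Perpendicular to incline: N = W cos 34.8° − P sin 36.6° = 591.2 − 351.2 = 240.1 N.
Along incline: P cos 36.6° − μN = W sin 34.8° → μ = −(W sin 34.8° − P cos 36.6°) / N = 0.2581.

μ ≈ 0.258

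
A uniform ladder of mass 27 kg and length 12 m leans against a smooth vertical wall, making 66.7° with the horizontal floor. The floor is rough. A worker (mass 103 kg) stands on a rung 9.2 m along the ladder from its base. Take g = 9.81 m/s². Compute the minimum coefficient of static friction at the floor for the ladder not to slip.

ΣF_y = 0: N_floor = 27×9.81 + 103×9.81 = 1275.3 N.
Torques about the foot: N_wall · 12 sin 66.7° = 27×9.81×6 cos 66.7° + 103×9.81×9.2 cos 66.7° → N_wall = 390.66 N.
ΣF_x = 0: f_floor = N_wall = 390.66 N.
μ_min = f_floor / N_floor = 390.66 / 1275.3 = 0.3063.

μ_min ≈ 0.306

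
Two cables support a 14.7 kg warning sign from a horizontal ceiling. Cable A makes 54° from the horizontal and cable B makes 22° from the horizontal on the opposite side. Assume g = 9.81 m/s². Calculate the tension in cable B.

Weight W = 14.7 × 9.81 = 144.2 N acts straight down.
Horizontal: T_A cos 54° = T_B cos 22°  →  T_A = 1.577 T_B.
Vertical: T_A sin 54° + T_B sin 22° = 144.2.
Substituting the horizontal relation into the vertical equation gives 1.651 T_B = 144.2, so T_B = 87.36 N.

T_B ≈ 87.4 N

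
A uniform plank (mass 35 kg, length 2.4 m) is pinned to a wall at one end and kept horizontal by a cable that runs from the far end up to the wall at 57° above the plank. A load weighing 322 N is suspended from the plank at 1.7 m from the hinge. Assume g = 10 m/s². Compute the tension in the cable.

T ≈ 481 N

Take torques about the hinge: T sin 57° · 2.4 = 35×10×1.2 + 322×1.7 = 967.4 N·m.
So T = 967.4 / (0.8387 × 2.4) = 480.62 N.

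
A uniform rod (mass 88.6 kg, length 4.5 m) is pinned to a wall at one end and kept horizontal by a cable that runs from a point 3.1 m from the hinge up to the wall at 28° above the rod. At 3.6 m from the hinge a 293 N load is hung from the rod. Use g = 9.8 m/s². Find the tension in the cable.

T ≈ 2070 N

Take torques about the hinge: T sin 28° · 3.1 = 88.6×9.8×2.25 + 293×3.6 = 3008.4 N·m.
So T = 3008.4 / (0.4695 × 3.1) = 2067.1 N.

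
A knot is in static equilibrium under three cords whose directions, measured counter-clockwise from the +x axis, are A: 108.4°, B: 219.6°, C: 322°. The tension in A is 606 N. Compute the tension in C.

Resolve: ΣF_x = 606 cos 108.4° + T_B cos 219.6° + T_C cos 322° = 0.
        ΣF_y = 606 sin 108.4° + T_B sin 219.6° + T_C sin 322° = 0.
The known terms sum to (-191.3, 575) N, so -0.7705 T_B + 0.7880 T_C = 191.3 and -0.6374 T_B − 0.6157 T_C = -575.
Solving simultaneously: T_B = 343.4 N, T_C = 578.5 N.

T_C ≈ 578 N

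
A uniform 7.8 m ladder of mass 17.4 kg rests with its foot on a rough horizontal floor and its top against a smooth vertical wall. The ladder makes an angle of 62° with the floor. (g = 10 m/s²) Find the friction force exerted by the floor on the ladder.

f ≈ 46.3 N

Torques about the foot: N_wall · 7.8 sin 62° = 17.4×10×3.9 cos 62° → N_wall = 46.259 N.
ΣF_x = 0: f_floor = N_wall = 46.259 N.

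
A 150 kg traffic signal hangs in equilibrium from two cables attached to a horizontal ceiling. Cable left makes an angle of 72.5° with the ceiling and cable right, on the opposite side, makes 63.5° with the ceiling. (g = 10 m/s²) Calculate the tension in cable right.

Weight W = 150 × 10 = 1500 N acts straight down.
Horizontal: T_left cos 72.5° = T_right cos 63.5°  →  T_left = 1.484 T_right.
Vertical: T_left sin 72.5° + T_right sin 63.5° = 1500.
Substituting the horizontal relation into the vertical equation gives 2.31 T_right = 1500, so T_right = 649.3 N.

T_right ≈ 649 N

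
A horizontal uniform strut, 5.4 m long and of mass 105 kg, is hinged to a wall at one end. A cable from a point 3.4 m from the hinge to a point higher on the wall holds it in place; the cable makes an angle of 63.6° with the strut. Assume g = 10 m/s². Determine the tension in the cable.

T ≈ 931 N

Take torques about the hinge: T sin 63.6° · 3.4 = 105×10×2.7 = 2835 N·m.
So T = 2835 / (0.8957 × 3.4) = 930.91 N.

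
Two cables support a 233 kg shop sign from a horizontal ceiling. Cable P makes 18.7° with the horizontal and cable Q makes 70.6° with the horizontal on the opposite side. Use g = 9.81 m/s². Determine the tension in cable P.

T_P ≈ 759 N

Weight W = 233 × 9.81 = 2286 N acts straight down.
Horizontal: T_P cos 18.7° = T_Q cos 70.6°  →  T_Q = 2.852 T_P.
Vertical: T_P sin 18.7° + T_Q sin 70.6° = 2286.
Substituting the horizontal relation into the vertical equation gives 3.01 T_P = 2286, so T_P = 759.3 N.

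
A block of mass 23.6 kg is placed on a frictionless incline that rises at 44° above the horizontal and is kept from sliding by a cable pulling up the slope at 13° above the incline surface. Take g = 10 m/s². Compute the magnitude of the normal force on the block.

N ≈ 132 N

Take axes along and perpendicular to the incline. Weight components: W sin 44° = 163.9 N down-slope, W cos 44° = 169.8 N into the surface.
Along incline: T cos 13° = W sin 44° → T = 168.3 N.
Perpendicular: N = W cos 44° − T sin 13° = 131.9 N.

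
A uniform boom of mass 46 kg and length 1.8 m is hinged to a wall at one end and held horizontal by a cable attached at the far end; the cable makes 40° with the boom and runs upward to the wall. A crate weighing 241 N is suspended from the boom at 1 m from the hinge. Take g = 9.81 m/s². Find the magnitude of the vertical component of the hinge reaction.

Take torques about the hinge: T sin 40° · 1.8 = 46×9.81×0.9 + 241×1 = 647.13 N·m.
So T = 647.13 / (0.6428 × 1.8) = 559.31 N.
ΣF_y = 0: H_y = (46×9.81 + 241) − T sin 40° = 692.26 − 359.52 = 332.74 N.

|H_y| ≈ 333 N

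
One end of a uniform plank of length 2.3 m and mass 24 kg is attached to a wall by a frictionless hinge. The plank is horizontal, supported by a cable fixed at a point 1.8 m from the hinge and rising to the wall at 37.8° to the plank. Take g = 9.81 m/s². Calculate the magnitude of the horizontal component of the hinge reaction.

Take torques about the hinge: T sin 37.8° · 1.8 = 24×9.81×1.15 = 270.76 N·m.
So T = 270.76 / (0.6129 × 1.8) = 245.42 N.
ΣF_x = 0: H_x = T cos 37.8° = 193.92 N.

H_x ≈ 194 N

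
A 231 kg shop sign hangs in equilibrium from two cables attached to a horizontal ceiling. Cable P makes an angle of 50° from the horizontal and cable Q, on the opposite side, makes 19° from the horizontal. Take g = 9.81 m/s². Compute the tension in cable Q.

Weight W = 231 × 9.81 = 2266 N acts straight down.
Horizontal: T_P cos 50° = T_Q cos 19°  →  T_P = 1.471 T_Q.
Vertical: T_P sin 50° + T_Q sin 19° = 2266.
Substituting the horizontal relation into the vertical equation gives 1.452 T_Q = 2266, so T_Q = 1560 N.

T_Q ≈ 1560 N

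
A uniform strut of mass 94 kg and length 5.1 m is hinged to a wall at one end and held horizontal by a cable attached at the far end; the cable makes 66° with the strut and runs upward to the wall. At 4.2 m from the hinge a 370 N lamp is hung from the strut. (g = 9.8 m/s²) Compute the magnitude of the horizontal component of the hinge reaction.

Take torques about the hinge: T sin 66° · 5.1 = 94×9.8×2.55 + 370×4.2 = 3903.1 N·m.
So T = 3903.1 / (0.9135 × 5.1) = 837.73 N.
ΣF_x = 0: H_x = T cos 66° = 340.74 N.

H_x ≈ 341 N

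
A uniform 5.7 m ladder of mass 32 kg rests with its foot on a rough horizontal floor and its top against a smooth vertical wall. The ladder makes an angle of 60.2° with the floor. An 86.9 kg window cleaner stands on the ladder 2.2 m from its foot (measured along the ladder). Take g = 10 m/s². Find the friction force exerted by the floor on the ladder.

Torques about the foot: N_wall · 5.7 sin 60.2° = 32×10×2.85 cos 60.2° + 86.9×10×2.2 cos 60.2° → N_wall = 283.72 N.
ΣF_x = 0: f_floor = N_wall = 283.72 N.

f ≈ 284 N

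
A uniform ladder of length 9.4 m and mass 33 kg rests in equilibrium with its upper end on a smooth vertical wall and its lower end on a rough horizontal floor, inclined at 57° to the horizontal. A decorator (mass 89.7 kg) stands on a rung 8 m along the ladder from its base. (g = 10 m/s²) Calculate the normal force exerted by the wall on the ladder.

Torques about the foot: N_wall · 9.4 sin 57° = 33×10×4.7 cos 57° + 89.7×10×8 cos 57° → N_wall = 602.91 N.

N_wall ≈ 603 N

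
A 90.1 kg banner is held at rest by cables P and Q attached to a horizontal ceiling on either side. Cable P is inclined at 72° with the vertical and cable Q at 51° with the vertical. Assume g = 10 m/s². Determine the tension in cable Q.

Angles from the horizontal: cable P is 90° − 72° = 18°, cable Q is 90° − 51° = 39°.
Weight W = 90.1 × 10 = 901 N acts straight down.
Horizontal: T_P cos 18° = T_Q cos 39°  →  T_P = 0.8171 T_Q.
Vertical: T_P sin 18° + T_Q sin 39° = 901.
Substituting the horizontal relation into the vertical equation gives 0.8818 T_Q = 901, so T_Q = 1022 N.

T_Q ≈ 1020 N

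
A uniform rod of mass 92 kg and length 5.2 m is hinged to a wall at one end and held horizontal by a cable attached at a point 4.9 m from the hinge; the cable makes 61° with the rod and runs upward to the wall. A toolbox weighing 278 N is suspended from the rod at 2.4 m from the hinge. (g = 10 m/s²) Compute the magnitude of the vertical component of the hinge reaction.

|H_y| ≈ 574 N

Take torques about the hinge: T sin 61° · 4.9 = 92×10×2.6 + 278×2.4 = 3059.2 N·m.
So T = 3059.2 / (0.8746 × 4.9) = 713.83 N.
ΣF_y = 0: H_y = (92×10 + 278) − T sin 61° = 1198 − 624.33 = 573.67 N.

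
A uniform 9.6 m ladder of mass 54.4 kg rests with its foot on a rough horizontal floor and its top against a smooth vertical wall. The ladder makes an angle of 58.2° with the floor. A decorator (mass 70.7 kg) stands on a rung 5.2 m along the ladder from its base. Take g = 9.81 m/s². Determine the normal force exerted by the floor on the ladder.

ΣF_y = 0: N_floor = 54.4×9.81 + 70.7×9.81 = 1227.2 N.

N_floor ≈ 1230 N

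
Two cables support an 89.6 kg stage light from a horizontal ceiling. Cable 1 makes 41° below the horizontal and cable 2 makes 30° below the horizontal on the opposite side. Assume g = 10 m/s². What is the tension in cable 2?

T_2 ≈ 715 N

Weight W = 89.6 × 10 = 896 N acts straight down.
Horizontal: T_1 cos 41° = T_2 cos 30°  →  T_1 = 1.147 T_2.
Vertical: T_1 sin 41° + T_2 sin 30° = 896.
Substituting the horizontal relation into the vertical equation gives 1.253 T_2 = 896, so T_2 = 715.2 N.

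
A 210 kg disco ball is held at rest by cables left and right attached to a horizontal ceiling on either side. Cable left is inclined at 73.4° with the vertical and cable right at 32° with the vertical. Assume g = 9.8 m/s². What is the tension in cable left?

Angles from the horizontal: cable left is 90° − 73.4° = 16.6°, cable right is 90° − 32° = 58°.
Weight W = 210 × 9.8 = 2058 N acts straight down.
Horizontal: T_left cos 16.6° = T_right cos 58°  →  T_right = 1.808 T_left.
Vertical: T_left sin 16.6° + T_right sin 58° = 2058.
Substituting the horizontal relation into the vertical equation gives 1.819 T_left = 2058, so T_left = 1131 N.

T_left ≈ 1130 N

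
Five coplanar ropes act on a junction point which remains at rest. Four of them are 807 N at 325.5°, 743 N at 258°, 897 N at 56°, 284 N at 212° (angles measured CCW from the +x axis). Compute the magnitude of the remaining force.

F ≈ 972 N

Sum the known components: ΣF_x = 771.3 N, ΣF_y = -590.7 N.
For equilibrium the remaining force must supply (−ΣF_x, −ΣF_y) = (-771.3, 590.7) N.
Magnitude = √((-771.3)² + (590.7)²) = 971.5 N; direction = atan2(590.7, -771.3) = 142.6°.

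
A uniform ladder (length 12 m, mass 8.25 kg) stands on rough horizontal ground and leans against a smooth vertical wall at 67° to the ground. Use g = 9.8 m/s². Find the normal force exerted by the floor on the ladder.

N_floor ≈ 80.9 N

ΣF_y = 0: N_floor = 8.25×9.8 = 80.85 N.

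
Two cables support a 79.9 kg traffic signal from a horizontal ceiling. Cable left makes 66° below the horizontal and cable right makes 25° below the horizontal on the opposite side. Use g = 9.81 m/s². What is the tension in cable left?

T_left ≈ 710 N

Weight W = 79.9 × 9.81 = 783.8 N acts straight down.
Horizontal: T_left cos 66° = T_right cos 25°  →  T_right = 0.4488 T_left.
Vertical: T_left sin 66° + T_right sin 25° = 783.8.
Substituting the horizontal relation into the vertical equation gives 1.103 T_left = 783.8, so T_left = 710.5 N.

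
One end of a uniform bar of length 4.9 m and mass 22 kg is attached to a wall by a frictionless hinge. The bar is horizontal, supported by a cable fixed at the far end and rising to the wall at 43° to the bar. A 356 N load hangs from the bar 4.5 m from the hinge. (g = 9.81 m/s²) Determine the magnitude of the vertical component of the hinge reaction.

|H_y| ≈ 137 N

Take torques about the hinge: T sin 43° · 4.9 = 22×9.81×2.45 + 356×4.5 = 2130.8 N·m.
So T = 2130.8 / (0.6820 × 4.9) = 637.61 N.
ΣF_y = 0: H_y = (22×9.81 + 356) − T sin 43° = 571.82 − 434.85 = 136.97 N.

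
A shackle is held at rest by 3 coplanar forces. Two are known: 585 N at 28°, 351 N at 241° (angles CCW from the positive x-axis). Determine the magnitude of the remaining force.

Sum the known components: ΣF_x = 346.4 N, ΣF_y = -32.35 N.
For equilibrium the remaining force must supply (−ΣF_x, −ΣF_y) = (-346.4, 32.35) N.
Magnitude = √((-346.4)² + (32.35)²) = 347.9 N; direction = atan2(32.35, -346.4) = 174.7°.

F ≈ 348 N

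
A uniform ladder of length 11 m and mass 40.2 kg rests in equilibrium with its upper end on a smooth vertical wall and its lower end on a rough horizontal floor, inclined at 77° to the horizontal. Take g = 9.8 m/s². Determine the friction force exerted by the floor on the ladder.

f ≈ 45.5 N

Torques about the foot: N_wall · 11 sin 77° = 40.2×9.8×5.5 cos 77° → N_wall = 45.476 N.
ΣF_x = 0: f_floor = N_wall = 45.476 N.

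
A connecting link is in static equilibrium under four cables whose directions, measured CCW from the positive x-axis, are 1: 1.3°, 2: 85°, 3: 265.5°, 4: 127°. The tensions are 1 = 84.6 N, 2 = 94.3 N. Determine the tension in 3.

Resolve: ΣF_x = 84.6 cos 1.3° + 94.3 cos 85° + T_3 cos 265.5° + T_4 cos 127° = 0.
        ΣF_y = 84.6 sin 1.3° + 94.3 sin 85° + T_3 sin 265.5° + T_4 sin 127° = 0.
The known terms sum to (92.8, 95.86) N, so -0.0785 T_3 − 0.6018 T_4 = -92.8 and -0.9969 T_3 + 0.7986 T_4 = -95.86.
Solving simultaneously: T_3 = 198.9 N, T_4 = 128.3 N.

T_3 ≈ 199 N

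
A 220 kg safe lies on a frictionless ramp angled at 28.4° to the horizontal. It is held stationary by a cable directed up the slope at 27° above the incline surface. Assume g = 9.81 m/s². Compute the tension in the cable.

T ≈ 1150 N

Take axes along and perpendicular to the incline. Weight components: W sin 28.4° = 1026 N down-slope, W cos 28.4° = 1898 N into the surface.
Along incline: T cos 27° = W sin 28.4° → T = 1152 N.
Perpendicular: N = W cos 28.4° − T sin 27° = 1375 N.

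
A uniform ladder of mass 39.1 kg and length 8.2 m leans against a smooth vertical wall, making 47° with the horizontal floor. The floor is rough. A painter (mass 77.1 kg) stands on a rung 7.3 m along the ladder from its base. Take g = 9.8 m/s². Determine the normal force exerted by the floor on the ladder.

N_floor ≈ 1140 N

ΣF_y = 0: N_floor = 39.1×9.8 + 77.1×9.8 = 1138.8 N.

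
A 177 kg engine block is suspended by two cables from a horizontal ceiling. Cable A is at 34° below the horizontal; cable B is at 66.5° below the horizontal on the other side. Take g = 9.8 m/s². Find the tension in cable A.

T_A ≈ 703 N

Weight W = 177 × 9.8 = 1735 N acts straight down.
Horizontal: T_A cos 34° = T_B cos 66.5°  →  T_B = 2.079 T_A.
Vertical: T_A sin 34° + T_B sin 66.5° = 1735.
Substituting the horizontal relation into the vertical equation gives 2.466 T_A = 1735, so T_A = 703.4 N.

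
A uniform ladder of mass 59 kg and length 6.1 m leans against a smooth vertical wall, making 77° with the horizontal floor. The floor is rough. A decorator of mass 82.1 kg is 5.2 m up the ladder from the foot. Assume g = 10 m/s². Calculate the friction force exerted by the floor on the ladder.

f ≈ 230 N

Torques about the foot: N_wall · 6.1 sin 77° = 59×10×3.05 cos 77° + 82.1×10×5.2 cos 77° → N_wall = 229.68 N.
ΣF_x = 0: f_floor = N_wall = 229.68 N.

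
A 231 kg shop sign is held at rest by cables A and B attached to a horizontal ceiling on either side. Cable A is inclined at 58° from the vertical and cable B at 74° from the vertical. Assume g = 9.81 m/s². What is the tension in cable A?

Angles from the horizontal: cable A is 90° − 58° = 32°, cable B is 90° − 74° = 16°.
Weight W = 231 × 9.81 = 2266 N acts straight down.
Horizontal: T_A cos 32° = T_B cos 16°  →  T_B = 0.8822 T_A.
Vertical: T_A sin 32° + T_B sin 16° = 2266.
Substituting the horizontal relation into the vertical equation gives 0.7731 T_A = 2266, so T_A = 2931 N.

T_A ≈ 2930 N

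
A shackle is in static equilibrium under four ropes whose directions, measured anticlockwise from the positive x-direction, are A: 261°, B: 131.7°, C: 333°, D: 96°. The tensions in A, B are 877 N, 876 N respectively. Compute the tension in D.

Resolve: ΣF_x = 877 cos 261° + 876 cos 131.7° + T_C cos 333° + T_D cos 96° = 0.
        ΣF_y = 877 sin 261° + 876 sin 131.7° + T_C sin 333° + T_D sin 96° = 0.
The known terms sum to (-719.9, -212.1) N, so 0.8910 T_C − 0.1045 T_D = 719.9 and -0.4540 T_C + 0.9945 T_D = 212.1.
Solving simultaneously: T_C = 880.2 N, T_D = 615.1 N.

T_D ≈ 615 N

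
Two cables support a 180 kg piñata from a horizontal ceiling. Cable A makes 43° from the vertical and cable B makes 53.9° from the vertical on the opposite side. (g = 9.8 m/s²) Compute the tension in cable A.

Angles from the horizontal: cable A is 90° − 43° = 47°, cable B is 90° − 53.9° = 36.1°.
Weight W = 180 × 9.8 = 1764 N acts straight down.
Horizontal: T_A cos 47° = T_B cos 36.1°  →  T_B = 0.8441 T_A.
Vertical: T_A sin 47° + T_B sin 36.1° = 1764.
Substituting the horizontal relation into the vertical equation gives 1.229 T_A = 1764, so T_A = 1436 N.

T_A ≈ 1440 N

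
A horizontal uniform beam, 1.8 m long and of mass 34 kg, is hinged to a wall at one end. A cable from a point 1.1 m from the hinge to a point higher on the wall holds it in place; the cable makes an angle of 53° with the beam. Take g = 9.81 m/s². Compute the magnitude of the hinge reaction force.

Take torques about the hinge: T sin 53° · 1.1 = 34×9.81×0.9 = 300.19 N·m.
So T = 300.19 / (0.7986 × 1.1) = 341.7 N.
ΣF_x = 0: H_x = T cos 53° = 205.64 N.
ΣF_y = 0: H_y = (34×9.81) − T sin 53° = 333.54 − 272.9 = 60.644 N.
|H| = √(H_x² + H_y²) = √((205.64)² + (60.644)²) = 214.4 N.

|H| ≈ 214 N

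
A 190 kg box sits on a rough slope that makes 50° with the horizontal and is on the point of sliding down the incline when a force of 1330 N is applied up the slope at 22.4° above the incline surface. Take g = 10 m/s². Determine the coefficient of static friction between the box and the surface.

μ ≈ 0.316

On the verge of sliding down the incline, friction is at its maximum μN and acts up the slope.
Perpendicular to incline: N = W cos 50° − P sin 22.4° = 1221 − 506.8 = 714.5 N.
Along incline: P cos 22.4° + μN = W sin 50° → μ = (W sin 50° − P cos 22.4°) / N = 0.3161.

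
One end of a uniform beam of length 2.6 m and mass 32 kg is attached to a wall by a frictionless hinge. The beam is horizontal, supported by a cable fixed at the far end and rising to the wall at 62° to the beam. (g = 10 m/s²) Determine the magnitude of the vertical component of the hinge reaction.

|H_y| ≈ 160 N

Take torques about the hinge: T sin 62° · 2.6 = 32×10×1.3 = 416 N·m.
So T = 416 / (0.8829 × 2.6) = 181.21 N.
ΣF_y = 0: H_y = (32×10) − T sin 62° = 320 − 160 = 160 N.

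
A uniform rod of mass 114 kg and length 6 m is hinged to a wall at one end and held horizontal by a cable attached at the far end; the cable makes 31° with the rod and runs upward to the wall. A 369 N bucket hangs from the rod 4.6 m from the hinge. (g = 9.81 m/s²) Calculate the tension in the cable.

Take torques about the hinge: T sin 31° · 6 = 114×9.81×3 + 369×4.6 = 5052.4 N·m.
So T = 5052.4 / (0.5150 × 6) = 1635 N.

T ≈ 1630 N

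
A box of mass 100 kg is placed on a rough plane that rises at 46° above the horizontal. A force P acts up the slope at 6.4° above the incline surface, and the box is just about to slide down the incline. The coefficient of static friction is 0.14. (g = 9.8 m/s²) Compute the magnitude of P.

On the verge of sliding down the incline, friction equals μN and acts up the slope.
Perpendicular: N + P sin 6.4° = W cos 46° = 680.8 N.
Along incline: P cos 6.4° + μN = W sin 46° with W sin 46° = 705 N.
Solving the pair for P and N: P = 623.3 N, N = 611.3 N (and f = μN = 85.58 N).

P ≈ 623 N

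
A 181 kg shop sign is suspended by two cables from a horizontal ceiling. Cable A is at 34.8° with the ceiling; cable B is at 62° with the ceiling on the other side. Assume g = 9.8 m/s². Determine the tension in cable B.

Weight W = 181 × 9.8 = 1774 N acts straight down.
Horizontal: T_A cos 34.8° = T_B cos 62°  →  T_A = 0.5717 T_B.
Vertical: T_A sin 34.8° + T_B sin 62° = 1774.
Substituting the horizontal relation into the vertical equation gives 1.209 T_B = 1774, so T_B = 1467 N.

T_B ≈ 1470 N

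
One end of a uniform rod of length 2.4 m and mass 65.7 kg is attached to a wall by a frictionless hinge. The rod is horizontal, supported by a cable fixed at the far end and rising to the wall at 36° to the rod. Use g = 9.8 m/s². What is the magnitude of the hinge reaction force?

Take torques about the hinge: T sin 36° · 2.4 = 65.7×9.8×1.2 = 772.63 N·m.
So T = 772.63 / (0.5878 × 2.4) = 547.7 N.
ΣF_x = 0: H_x = T cos 36° = 443.1 N.
ΣF_y = 0: H_y = (65.7×9.8) − T sin 36° = 643.86 − 321.93 = 321.93 N.
|H| = √(H_x² + H_y²) = √((443.1)² + (321.93)²) = 547.7 N.

|H| ≈ 548 N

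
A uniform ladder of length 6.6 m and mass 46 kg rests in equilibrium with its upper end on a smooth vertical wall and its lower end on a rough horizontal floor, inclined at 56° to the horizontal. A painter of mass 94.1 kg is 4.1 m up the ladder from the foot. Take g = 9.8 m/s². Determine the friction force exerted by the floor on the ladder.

f ≈ 538 N

Torques about the foot: N_wall · 6.6 sin 56° = 46×9.8×3.3 cos 56° + 94.1×9.8×4.1 cos 56° → N_wall = 538.44 N.
ΣF_x = 0: f_floor = N_wall = 538.44 N.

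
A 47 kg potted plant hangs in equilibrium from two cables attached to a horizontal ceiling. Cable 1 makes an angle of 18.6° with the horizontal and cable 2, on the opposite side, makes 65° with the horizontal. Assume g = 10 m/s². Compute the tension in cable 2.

T_2 ≈ 448 N

Weight W = 47 × 10 = 470 N acts straight down.
Horizontal: T_1 cos 18.6° = T_2 cos 65°  →  T_1 = 0.4459 T_2.
Vertical: T_1 sin 18.6° + T_2 sin 65° = 470.
Substituting the horizontal relation into the vertical equation gives 1.049 T_2 = 470, so T_2 = 448.2 N.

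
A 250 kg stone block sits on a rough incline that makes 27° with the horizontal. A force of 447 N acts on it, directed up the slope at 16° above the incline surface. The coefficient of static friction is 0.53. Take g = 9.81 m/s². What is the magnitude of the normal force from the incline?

Axes along / perpendicular to the incline. W sin 27° = 1113 N down-slope; W cos 27° = 2185 N into the surface.
Perpendicular: N = W cos 27° − P sin 16° = 2185 − 123.2 = 2062 N.
Along incline: P cos 16° + f = W sin 27° (friction acts up-slope) → f = 1113 − 429.7 = 683.7 N.
|f| = 683.7 N ≤ μN = 1093 N, so the stone block is indeed static.

N ≈ 2060 N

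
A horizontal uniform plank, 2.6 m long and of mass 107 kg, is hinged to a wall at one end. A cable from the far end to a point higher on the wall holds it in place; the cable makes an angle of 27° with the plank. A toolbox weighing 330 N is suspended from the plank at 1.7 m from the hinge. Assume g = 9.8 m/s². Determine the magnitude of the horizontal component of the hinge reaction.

Take torques about the hinge: T sin 27° · 2.6 = 107×9.8×1.3 + 330×1.7 = 1924.2 N·m.
So T = 1924.2 / (0.4540 × 2.6) = 1630.1 N.
ΣF_x = 0: H_x = T cos 27° = 1452.5 N.

H_x ≈ 1450 N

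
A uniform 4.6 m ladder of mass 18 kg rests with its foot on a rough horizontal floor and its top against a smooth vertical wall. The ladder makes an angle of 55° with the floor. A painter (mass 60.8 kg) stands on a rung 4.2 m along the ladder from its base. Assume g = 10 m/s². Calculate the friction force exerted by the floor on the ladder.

Torques about the foot: N_wall · 4.6 sin 55° = 18×10×2.3 cos 55° + 60.8×10×4.2 cos 55° → N_wall = 451.73 N.
ΣF_x = 0: f_floor = N_wall = 451.73 N.

f ≈ 452 N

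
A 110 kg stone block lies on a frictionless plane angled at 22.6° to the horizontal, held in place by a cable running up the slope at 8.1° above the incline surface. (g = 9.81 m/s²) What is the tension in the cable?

Take axes along and perpendicular to the incline. Weight components: W sin 22.6° = 414.7 N down-slope, W cos 22.6° = 996.2 N into the surface.
Along incline: T cos 8.1° = W sin 22.6° → T = 418.9 N.
Perpendicular: N = W cos 22.6° − T sin 8.1° = 937.2 N.

T ≈ 419 N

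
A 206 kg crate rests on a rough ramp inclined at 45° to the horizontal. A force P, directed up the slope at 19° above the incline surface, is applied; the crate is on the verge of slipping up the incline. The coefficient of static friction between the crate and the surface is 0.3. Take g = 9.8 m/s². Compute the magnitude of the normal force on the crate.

N ≈ 848 N

On the verge of sliding up the incline, friction equals μN and acts down the slope.
Perpendicular: N + P sin 19° = W cos 45° = 1428 N.
Along incline: P cos 19° = W sin 45° + μN  with W sin 45° = 1428 N.
Solving the pair for P and N: P = 1779 N, N = 848.3 N (and f = μN = 254.5 N).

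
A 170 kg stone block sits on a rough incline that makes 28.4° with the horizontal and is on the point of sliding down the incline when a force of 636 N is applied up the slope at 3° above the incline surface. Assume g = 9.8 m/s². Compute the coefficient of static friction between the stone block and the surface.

On the verge of sliding down the incline, friction is at its maximum μN and acts up the slope.
Perpendicular to incline: N = W cos 28.4° − P sin 3° = 1465 − 33.29 = 1432 N.
Along incline: P cos 3° + μN = W sin 28.4° → μ = (W sin 28.4° − P cos 3°) / N = 0.1098.

μ ≈ 0.110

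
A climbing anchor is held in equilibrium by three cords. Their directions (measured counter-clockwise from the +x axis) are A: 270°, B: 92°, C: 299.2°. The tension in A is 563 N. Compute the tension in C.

T_C ≈ 43 N

Resolve: ΣF_x = 563 cos 270° + T_B cos 92° + T_C cos 299.2° = 0.
        ΣF_y = 563 sin 270° + T_B sin 92° + T_C sin 299.2° = 0.
The known terms sum to (0, -563) N, so -0.0349 T_B + 0.4879 T_C = 0 and 0.9994 T_B − 0.8729 T_C = 563.
Solving simultaneously: T_B = 600.9 N, T_C = 42.99 N.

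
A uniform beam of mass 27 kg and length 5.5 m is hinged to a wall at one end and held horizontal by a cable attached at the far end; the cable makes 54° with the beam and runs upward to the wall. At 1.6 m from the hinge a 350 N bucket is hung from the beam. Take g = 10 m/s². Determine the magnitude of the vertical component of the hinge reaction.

|H_y| ≈ 383 N

Take torques about the hinge: T sin 54° · 5.5 = 27×10×2.75 + 350×1.6 = 1302.5 N·m.
So T = 1302.5 / (0.8090 × 5.5) = 292.72 N.
ΣF_y = 0: H_y = (27×10 + 350) − T sin 54° = 620 − 236.82 = 383.18 N.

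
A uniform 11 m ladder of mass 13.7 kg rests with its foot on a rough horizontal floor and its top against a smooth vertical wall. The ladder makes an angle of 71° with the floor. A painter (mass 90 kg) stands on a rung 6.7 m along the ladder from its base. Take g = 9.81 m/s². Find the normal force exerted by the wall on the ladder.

N_wall ≈ 208 N

Torques about the foot: N_wall · 11 sin 71° = 13.7×9.81×5.5 cos 71° + 90×9.81×6.7 cos 71° → N_wall = 208.31 N.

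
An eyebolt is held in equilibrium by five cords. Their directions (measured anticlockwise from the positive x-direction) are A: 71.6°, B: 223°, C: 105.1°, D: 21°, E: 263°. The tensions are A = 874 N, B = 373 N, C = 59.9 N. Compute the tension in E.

T_E ≈ 674 N

Resolve: ΣF_x = 874 cos 71.6° + 373 cos 223° + 59.9 cos 105.1° + T_D cos 21° + T_E cos 263° = 0.
        ΣF_y = 874 sin 71.6° + 373 sin 223° + 59.9 sin 105.1° + T_D sin 21° + T_E sin 263° = 0.
The known terms sum to (-12.52, 632.8) N, so 0.9336 T_D − 0.1219 T_E = 12.52 and 0.3584 T_D − 0.9925 T_E = -632.8.
Solving simultaneously: T_D = 101.4 N, T_E = 674.1 N.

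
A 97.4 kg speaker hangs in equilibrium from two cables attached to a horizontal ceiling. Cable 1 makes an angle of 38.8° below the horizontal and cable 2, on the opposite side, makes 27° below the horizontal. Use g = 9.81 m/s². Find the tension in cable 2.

Weight W = 97.4 × 9.81 = 955.5 N acts straight down.
Horizontal: T_1 cos 38.8° = T_2 cos 27°  →  T_1 = 1.143 T_2.
Vertical: T_1 sin 38.8° + T_2 sin 27° = 955.5.
Substituting the horizontal relation into the vertical equation gives 1.17 T_2 = 955.5, so T_2 = 816.4 N.

T_2 ≈ 816 N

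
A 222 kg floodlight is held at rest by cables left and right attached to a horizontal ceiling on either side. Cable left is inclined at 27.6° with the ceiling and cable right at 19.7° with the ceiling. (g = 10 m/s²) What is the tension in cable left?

Weight W = 222 × 10 = 2220 N acts straight down.
Horizontal: T_left cos 27.6° = T_right cos 19.7°  →  T_right = 0.9413 T_left.
Vertical: T_left sin 27.6° + T_right sin 19.7° = 2220.
Substituting the horizontal relation into the vertical equation gives 0.7806 T_left = 2220, so T_left = 2844 N.

T_left ≈ 2840 N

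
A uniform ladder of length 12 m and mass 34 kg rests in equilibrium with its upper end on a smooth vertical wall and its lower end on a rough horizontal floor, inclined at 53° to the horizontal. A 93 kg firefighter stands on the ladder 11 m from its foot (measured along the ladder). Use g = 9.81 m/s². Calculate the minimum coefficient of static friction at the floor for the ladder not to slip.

ΣF_y = 0: N_floor = 34×9.81 + 93×9.81 = 1245.9 N.
Torques about the foot: N_wall · 12 sin 53° = 34×9.81×6 cos 53° + 93×9.81×11 cos 53° → N_wall = 755.87 N.
ΣF_x = 0: f_floor = N_wall = 755.87 N.
μ_min = f_floor / N_floor = 755.87 / 1245.9 = 0.6067.

μ_min ≈ 0.607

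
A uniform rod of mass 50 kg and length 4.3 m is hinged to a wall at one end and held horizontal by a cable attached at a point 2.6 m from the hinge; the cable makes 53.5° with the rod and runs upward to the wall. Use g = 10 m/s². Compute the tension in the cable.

Take torques about the hinge: T sin 53.5° · 2.6 = 50×10×2.15 = 1075 N·m.
So T = 1075 / (0.8039 × 2.6) = 514.35 N.

T ≈ 514 N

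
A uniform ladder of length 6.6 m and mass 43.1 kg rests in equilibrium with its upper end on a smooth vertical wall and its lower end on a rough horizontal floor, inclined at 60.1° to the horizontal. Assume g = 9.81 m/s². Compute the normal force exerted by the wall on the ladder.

N_wall ≈ 122 N

Torques about the foot: N_wall · 6.6 sin 60.1° = 43.1×9.81×3.3 cos 60.1° → N_wall = 121.56 N.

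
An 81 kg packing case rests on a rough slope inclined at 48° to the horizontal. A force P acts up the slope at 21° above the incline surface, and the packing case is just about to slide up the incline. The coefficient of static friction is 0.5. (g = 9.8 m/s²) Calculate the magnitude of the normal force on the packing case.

N ≈ 256 N

On the verge of sliding up the incline, friction equals μN and acts down the slope.
Perpendicular: N + P sin 21° = W cos 48° = 531.2 N.
Along incline: P cos 21° = W sin 48° + μN  with W sin 48° = 589.9 N.
Solving the pair for P and N: P = 768.8 N, N = 255.6 N (and f = μN = 127.8 N).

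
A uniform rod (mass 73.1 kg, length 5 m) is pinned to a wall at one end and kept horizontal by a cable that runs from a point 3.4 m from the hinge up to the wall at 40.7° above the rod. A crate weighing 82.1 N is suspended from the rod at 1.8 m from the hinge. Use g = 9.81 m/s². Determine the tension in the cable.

Take torques about the hinge: T sin 40.7° · 3.4 = 73.1×9.81×2.5 + 82.1×1.8 = 1940.6 N·m.
So T = 1940.6 / (0.6521 × 3.4) = 875.25 N.

T ≈ 875 N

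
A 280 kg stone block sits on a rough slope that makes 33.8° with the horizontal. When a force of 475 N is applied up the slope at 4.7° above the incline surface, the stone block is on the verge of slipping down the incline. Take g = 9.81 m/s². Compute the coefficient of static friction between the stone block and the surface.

On the verge of sliding down the incline, friction is at its maximum μN and acts up the slope.
Perpendicular to incline: N = W cos 33.8° − P sin 4.7° = 2283 − 38.92 = 2244 N.
Along incline: P cos 4.7° + μN = W sin 33.8° → μ = (W sin 33.8° − P cos 4.7°) / N = 0.4701.

μ ≈ 0.470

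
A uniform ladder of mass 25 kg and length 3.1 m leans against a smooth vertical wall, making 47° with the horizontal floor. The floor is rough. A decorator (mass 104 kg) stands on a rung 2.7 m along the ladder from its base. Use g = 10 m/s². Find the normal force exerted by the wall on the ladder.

N_wall ≈ 961 N

Torques about the foot: N_wall · 3.1 sin 47° = 25×10×1.55 cos 47° + 104×10×2.7 cos 47° → N_wall = 961.24 N.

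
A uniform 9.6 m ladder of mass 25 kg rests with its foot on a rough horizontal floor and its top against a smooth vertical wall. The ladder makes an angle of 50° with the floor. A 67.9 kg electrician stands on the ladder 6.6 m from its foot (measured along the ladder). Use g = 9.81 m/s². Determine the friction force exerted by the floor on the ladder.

f ≈ 487 N

Torques about the foot: N_wall · 9.6 sin 50° = 25×9.81×4.8 cos 50° + 67.9×9.81×6.6 cos 50° → N_wall = 487.15 N.
ΣF_x = 0: f_floor = N_wall = 487.15 N.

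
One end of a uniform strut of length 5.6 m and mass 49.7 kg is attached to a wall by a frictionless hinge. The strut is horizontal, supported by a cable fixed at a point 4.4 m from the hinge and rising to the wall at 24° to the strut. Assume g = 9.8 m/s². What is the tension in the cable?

Take torques about the hinge: T sin 24° · 4.4 = 49.7×9.8×2.8 = 1363.8 N·m.
So T = 1363.8 / (0.4067 × 4.4) = 762.03 N.

T ≈ 762 N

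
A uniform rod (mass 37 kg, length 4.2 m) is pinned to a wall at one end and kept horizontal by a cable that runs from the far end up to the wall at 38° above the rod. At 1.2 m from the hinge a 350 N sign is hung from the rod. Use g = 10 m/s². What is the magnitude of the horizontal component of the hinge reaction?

H_x ≈ 365 N

Take torques about the hinge: T sin 38° · 4.2 = 37×10×2.1 + 350×1.2 = 1197 N·m.
So T = 1197 / (0.6157 × 4.2) = 462.92 N.
ΣF_x = 0: H_x = T cos 38° = 364.78 N.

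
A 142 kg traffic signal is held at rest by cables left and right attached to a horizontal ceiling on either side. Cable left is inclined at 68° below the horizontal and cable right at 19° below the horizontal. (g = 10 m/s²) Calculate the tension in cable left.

Weight W = 142 × 10 = 1420 N acts straight down.
Horizontal: T_left cos 68° = T_right cos 19°  →  T_right = 0.3962 T_left.
Vertical: T_left sin 68° + T_right sin 19° = 1420.
Substituting the horizontal relation into the vertical equation gives 1.056 T_left = 1420, so T_left = 1344 N.

T_left ≈ 1340 N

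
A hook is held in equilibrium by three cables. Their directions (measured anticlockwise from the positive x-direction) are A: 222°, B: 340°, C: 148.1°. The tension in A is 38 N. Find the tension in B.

Resolve: ΣF_x = 38 cos 222° + T_B cos 340° + T_C cos 148.1° = 0.
        ΣF_y = 38 sin 222° + T_B sin 340° + T_C sin 148.1° = 0.
The known terms sum to (-28.24, -25.43) N, so 0.9397 T_B − 0.8490 T_C = 28.24 and -0.3420 T_B + 0.5284 T_C = 25.43.
Solving simultaneously: T_B = 177.1 N, T_C = 162.7 N.

T_B ≈ 177 N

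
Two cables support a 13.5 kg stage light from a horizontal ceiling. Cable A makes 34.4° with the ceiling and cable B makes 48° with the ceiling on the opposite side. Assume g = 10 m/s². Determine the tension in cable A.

Weight W = 13.5 × 10 = 135 N acts straight down.
Horizontal: T_A cos 34.4° = T_B cos 48°  →  T_B = 1.233 T_A.
Vertical: T_A sin 34.4° + T_B sin 48° = 135.
Substituting the horizontal relation into the vertical equation gives 1.481 T_A = 135, so T_A = 91.13 N.

T_A ≈ 91.1 N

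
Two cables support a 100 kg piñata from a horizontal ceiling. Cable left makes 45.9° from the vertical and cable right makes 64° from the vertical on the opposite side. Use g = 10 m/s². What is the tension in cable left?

Angles from the horizontal: cable left is 90° − 45.9° = 44.1°, cable right is 90° − 64° = 26°.
Weight W = 100 × 10 = 1000 N acts straight down.
Horizontal: T_left cos 44.1° = T_right cos 26°  →  T_right = 0.799 T_left.
Vertical: T_left sin 44.1° + T_right sin 26° = 1000.
Substituting the horizontal relation into the vertical equation gives 1.046 T_left = 1000, so T_left = 955.9 N.

T_left ≈ 956 N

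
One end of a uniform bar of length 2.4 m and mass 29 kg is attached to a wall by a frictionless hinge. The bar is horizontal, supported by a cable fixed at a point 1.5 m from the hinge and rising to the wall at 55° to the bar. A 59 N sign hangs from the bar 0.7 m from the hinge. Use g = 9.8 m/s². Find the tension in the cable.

T ≈ 311 N

Take torques about the hinge: T sin 55° · 1.5 = 29×9.8×1.2 + 59×0.7 = 382.34 N·m.
So T = 382.34 / (0.8192 × 1.5) = 311.17 N.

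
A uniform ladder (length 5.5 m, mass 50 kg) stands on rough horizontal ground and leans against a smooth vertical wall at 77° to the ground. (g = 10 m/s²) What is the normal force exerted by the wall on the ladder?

Torques about the foot: N_wall · 5.5 sin 77° = 50×10×2.75 cos 77° → N_wall = 57.717 N.

N_wall ≈ 57.7 N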